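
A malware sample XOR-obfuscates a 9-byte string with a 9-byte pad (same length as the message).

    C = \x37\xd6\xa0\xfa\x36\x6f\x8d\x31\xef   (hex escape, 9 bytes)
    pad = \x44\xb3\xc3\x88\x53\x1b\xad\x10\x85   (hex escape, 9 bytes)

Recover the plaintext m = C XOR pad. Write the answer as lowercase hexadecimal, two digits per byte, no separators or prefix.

73656372657420216a

 55 ^  68 = 115
214 ^ 179 = 101
160 ^ 195 =  99
250 ^ 136 = 114
 54 ^  83 = 101
111 ^  27 = 116
141 ^ 173 =  32
 49 ^  16 =  33
239 ^ 133 = 106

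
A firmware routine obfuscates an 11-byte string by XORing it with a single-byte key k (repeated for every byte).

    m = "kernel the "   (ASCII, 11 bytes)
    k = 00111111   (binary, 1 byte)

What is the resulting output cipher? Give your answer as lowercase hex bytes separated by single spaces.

54 5a 4d 51 5a 53 1f 4b 57 5a 1f

The 1-byte key repeats, so the effective keystream is 3f 3f 3f 3f 3f 3f 3f 3f 3f 3f 3f.
byte 0: 6b xor 3f = 54
byte 1: 65 xor 3f = 5a
byte 2: 72 xor 3f = 4d
byte 3: 6e xor 3f = 51
byte 4: 65 xor 3f = 5a
byte 5: 6c xor 3f = 53
byte 6: 20 xor 3f = 1f
byte 7: 74 xor 3f = 4b
byte 8: 68 xor 3f = 57
byte 9: 65 xor 3f = 5a
byte 10: 20 xor 3f = 1f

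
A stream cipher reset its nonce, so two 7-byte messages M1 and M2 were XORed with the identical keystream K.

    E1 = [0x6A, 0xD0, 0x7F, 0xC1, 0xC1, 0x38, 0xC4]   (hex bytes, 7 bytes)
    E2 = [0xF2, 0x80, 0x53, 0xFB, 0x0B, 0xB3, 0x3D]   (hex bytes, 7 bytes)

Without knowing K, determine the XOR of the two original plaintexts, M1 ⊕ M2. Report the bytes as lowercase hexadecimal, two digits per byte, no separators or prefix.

98502c3aca8bf9

E1 ⊕ E2 = (M1 ⊕ K) ⊕ (M2 ⊕ K) = M1 ⊕ M2 — the shared key cancels under XOR.
01101010 XOR 11110010 = 10011000
11010000 XOR 10000000 = 01010000
01111111 XOR 01010011 = 00101100
11000001 XOR 11111011 = 00111010
11000001 XOR 00001011 = 11001010
00111000 XOR 10110011 = 10001011
11000100 XOR 00111101 = 11111001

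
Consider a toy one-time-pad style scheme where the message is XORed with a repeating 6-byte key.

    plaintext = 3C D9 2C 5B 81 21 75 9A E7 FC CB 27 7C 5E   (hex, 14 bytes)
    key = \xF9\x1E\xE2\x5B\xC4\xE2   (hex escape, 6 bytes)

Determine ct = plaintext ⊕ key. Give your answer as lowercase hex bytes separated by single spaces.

The 6-byte key repeats, so the effective keystream is f9 1e e2 5b c4 e2 f9 1e e2 5b c4 e2 f9 1e.
byte 0:  60 ⊕ 249 = 197
byte 1: 217 ⊕  30 = 199
byte 2:  44 ⊕ 226 = 206
byte 3:  91 ⊕  91 =   0
byte 4: 129 ⊕ 196 =  69
byte 5:  33 ⊕ 226 = 195
byte 6: 117 ⊕ 249 = 140
byte 7: 154 ⊕  30 = 132
byte 8: 231 ⊕ 226 =   5
byte 9: 252 ⊕  91 = 167
byte 10: 203 ⊕ 196 =  15
byte 11:  39 ⊕ 226 = 197
byte 12: 124 ⊕ 249 = 133
byte 13:  94 ⊕  30 =  64

c5 c7 ce 00 45 c3 8c 84 05 a7 0f c5 85 40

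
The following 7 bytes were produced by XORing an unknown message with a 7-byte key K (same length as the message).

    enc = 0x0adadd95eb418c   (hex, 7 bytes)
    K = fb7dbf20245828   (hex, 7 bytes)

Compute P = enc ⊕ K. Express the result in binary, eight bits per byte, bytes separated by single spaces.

11110001 10100111 01100010 10110101 11001111 00011001 10100100

XOR is its own inverse, so applying the key byte-wise gives the result directly.
0a ^ fb = f1
da ^ 7d = a7
dd ^ bf = 62
95 ^ 20 = b5
eb ^ 24 = cf
41 ^ 58 = 19
8c ^ 28 = a4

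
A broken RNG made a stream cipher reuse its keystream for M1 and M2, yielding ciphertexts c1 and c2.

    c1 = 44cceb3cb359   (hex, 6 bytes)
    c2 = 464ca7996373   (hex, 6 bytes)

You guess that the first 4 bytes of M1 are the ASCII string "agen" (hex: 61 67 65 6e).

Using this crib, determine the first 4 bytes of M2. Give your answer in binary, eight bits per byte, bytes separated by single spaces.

01100011 11100111 00101001 11001011

First, c1 ⊕ c2 = (M1 ⊕ K) ⊕ (M2 ⊕ K) = M1 ⊕ M2, so the key drops out. Then M2 = (M1 ⊕ M2) ⊕ M1 over the first 4 bytes.
byte 0: (44 ⊕ 46) ⊕ 61 = 02 ⊕ 61 = 63
byte 1: (cc ⊕ 4c) ⊕ 67 = 80 ⊕ 67 = e7
byte 2: (eb ⊕ a7) ⊕ 65 = 4c ⊕ 65 = 29
byte 3: (3c ⊕ 99) ⊕ 6e = a5 ⊕ 6e = cb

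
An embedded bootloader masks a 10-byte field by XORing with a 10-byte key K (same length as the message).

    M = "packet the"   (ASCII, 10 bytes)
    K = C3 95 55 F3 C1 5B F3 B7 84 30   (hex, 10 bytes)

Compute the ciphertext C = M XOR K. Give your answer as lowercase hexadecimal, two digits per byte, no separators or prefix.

70 xor c3 = b3
61 xor 95 = f4
63 xor 55 = 36
6b xor f3 = 98
65 xor c1 = a4
74 xor 5b = 2f
20 xor f3 = d3
74 xor b7 = c3
68 xor 84 = ec
65 xor 30 = 55

b3f43698a42fd3c3ec55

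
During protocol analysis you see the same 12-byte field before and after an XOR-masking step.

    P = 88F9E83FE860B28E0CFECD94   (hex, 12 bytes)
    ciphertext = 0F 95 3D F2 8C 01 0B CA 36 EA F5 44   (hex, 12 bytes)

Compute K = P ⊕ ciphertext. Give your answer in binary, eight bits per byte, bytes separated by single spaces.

Since ciphertext = P ⊕ K, XORing both sides with P gives K = P ⊕ ciphertext.
88 ^ 0f = 87
f9 ^ 95 = 6c
e8 ^ 3d = d5
3f ^ f2 = cd
e8 ^ 8c = 64
60 ^ 01 = 61
b2 ^ 0b = b9
8e ^ ca = 44
0c ^ 36 = 3a
fe ^ ea = 14
cd ^ f5 = 38
94 ^ 44 = d0

10000111 01101100 11010101 11001101 01100100 01100001 10111001 01000100 00111010 00010100 00111000 11010000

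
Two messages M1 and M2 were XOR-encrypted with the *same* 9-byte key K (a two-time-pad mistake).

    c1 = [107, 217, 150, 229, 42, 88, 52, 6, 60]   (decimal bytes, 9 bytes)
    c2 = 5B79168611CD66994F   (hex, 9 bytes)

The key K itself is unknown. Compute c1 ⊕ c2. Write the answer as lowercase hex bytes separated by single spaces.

30 a0 80 63 3b 95 52 9f 73

c1 ⊕ c2 = (M1 ⊕ K) ⊕ (M2 ⊕ K) = M1 ⊕ M2 — the shared key cancels under XOR.
6b XOR 5b = 30
d9 XOR 79 = a0
96 XOR 16 = 80
e5 XOR 86 = 63
2a XOR 11 = 3b
58 XOR cd = 95
34 XOR 66 = 52
06 XOR 99 = 9f
3c XOR 4f = 73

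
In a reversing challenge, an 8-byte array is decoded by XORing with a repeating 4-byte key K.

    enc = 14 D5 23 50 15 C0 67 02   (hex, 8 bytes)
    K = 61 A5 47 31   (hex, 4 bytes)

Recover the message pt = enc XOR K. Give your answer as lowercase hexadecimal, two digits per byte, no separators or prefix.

7570646174652033

The 4-byte key repeats, so the effective keystream is 61 a5 47 31 61 a5 47 31.
byte 0:  20 XOR  97 = 117
byte 1: 213 XOR 165 = 112
byte 2:  35 XOR  71 = 100
byte 3:  80 XOR  49 =  97
byte 4:  21 XOR  97 = 116
byte 5: 192 XOR 165 = 101
byte 6: 103 XOR  71 =  32
byte 7:   2 XOR  49 =  51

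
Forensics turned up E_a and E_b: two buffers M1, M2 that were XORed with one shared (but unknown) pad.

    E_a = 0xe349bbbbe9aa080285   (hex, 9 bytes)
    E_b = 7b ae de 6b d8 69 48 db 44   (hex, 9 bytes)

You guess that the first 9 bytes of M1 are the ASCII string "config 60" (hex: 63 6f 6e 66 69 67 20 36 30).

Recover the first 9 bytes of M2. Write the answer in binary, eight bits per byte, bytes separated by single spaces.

11111011 10001000 00001011 10110110 01011000 10100100 01100000 11101111 11110001

First, E_a ⊕ E_b = (M1 ⊕ K) ⊕ (M2 ⊕ K) = M1 ⊕ M2, so the key drops out. Then M2 = (M1 ⊕ M2) ⊕ M1 over the first 9 bytes.
byte 0: (e3 xor 7b) xor 63 = 98 xor 63 = fb
byte 1: (49 xor ae) xor 6f = e7 xor 6f = 88
byte 2: (bb xor de) xor 6e = 65 xor 6e = 0b
byte 3: (bb xor 6b) xor 66 = d0 xor 66 = b6
byte 4: (e9 xor d8) xor 69 = 31 xor 69 = 58
byte 5: (aa xor 69) xor 67 = c3 xor 67 = a4
byte 6: (08 xor 48) xor 20 = 40 xor 20 = 60
byte 7: (02 xor db) xor 36 = d9 xor 36 = ef
byte 8: (85 xor 44) xor 30 = c1 xor 30 = f1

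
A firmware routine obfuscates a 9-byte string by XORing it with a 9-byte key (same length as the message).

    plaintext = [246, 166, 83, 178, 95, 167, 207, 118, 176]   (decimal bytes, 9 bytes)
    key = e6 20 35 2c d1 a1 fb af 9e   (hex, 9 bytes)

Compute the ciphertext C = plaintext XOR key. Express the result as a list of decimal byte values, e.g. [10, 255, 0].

XOR is its own inverse, so applying the key byte-wise gives the result directly.
byte 0: 11110110 ⊕ 11100110 = 00010000
byte 1: 10100110 ⊕ 00100000 = 10000110
byte 2: 01010011 ⊕ 00110101 = 01100110
byte 3: 10110010 ⊕ 00101100 = 10011110
byte 4: 01011111 ⊕ 11010001 = 10001110
byte 5: 10100111 ⊕ 10100001 = 00000110
byte 6: 11001111 ⊕ 11111011 = 00110100
byte 7: 01110110 ⊕ 10101111 = 11011001
byte 8: 10110000 ⊕ 10011110 = 00101110

[16, 134, 102, 158, 142, 6, 52, 217, 46]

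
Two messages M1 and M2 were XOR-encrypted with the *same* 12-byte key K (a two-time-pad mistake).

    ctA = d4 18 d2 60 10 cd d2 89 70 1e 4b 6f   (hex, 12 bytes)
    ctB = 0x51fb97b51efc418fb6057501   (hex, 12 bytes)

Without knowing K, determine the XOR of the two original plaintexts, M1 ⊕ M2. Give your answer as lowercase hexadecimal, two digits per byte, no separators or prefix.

ctA ⊕ ctB = (M1 ⊕ K) ⊕ (M2 ⊕ K) = M1 ⊕ M2 — the shared key cancels under XOR.
11010100 XOR 01010001 = 10000101
00011000 XOR 11111011 = 11100011
11010010 XOR 10010111 = 01000101
01100000 XOR 10110101 = 11010101
00010000 XOR 00011110 = 00001110
11001101 XOR 11111100 = 00110001
11010010 XOR 01000001 = 10010011
10001001 XOR 10001111 = 00000110
01110000 XOR 10110110 = 11000110
00011110 XOR 00000101 = 00011011
01001011 XOR 01110101 = 00111110
01101111 XOR 00000001 = 01101110

85e345d50e319306c61b3e6e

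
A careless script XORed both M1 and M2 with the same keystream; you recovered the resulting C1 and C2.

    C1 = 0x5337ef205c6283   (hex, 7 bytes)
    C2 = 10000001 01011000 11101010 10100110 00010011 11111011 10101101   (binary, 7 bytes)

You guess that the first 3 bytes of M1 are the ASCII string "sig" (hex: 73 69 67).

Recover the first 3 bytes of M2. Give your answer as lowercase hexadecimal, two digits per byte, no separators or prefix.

a10662

First, C1 ⊕ C2 = (M1 ⊕ K) ⊕ (M2 ⊕ K) = M1 ⊕ M2, so the key drops out. Then M2 = (M1 ⊕ M2) ⊕ M1 over the first 3 bytes.
byte 0: (53 ^ 81) ^ 73 = d2 ^ 73 = a1
byte 1: (37 ^ 58) ^ 69 = 6f ^ 69 = 06
byte 2: (ef ^ ea) ^ 67 = 05 ^ 67 = 62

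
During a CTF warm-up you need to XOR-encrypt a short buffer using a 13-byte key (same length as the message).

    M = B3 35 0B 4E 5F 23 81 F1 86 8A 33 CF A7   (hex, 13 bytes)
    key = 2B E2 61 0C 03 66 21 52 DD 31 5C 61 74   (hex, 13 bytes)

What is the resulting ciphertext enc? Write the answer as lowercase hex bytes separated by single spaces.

179 xor  43 = 152
 53 xor 226 = 215
 11 xor  97 = 106
 78 xor  12 =  66
 95 xor   3 =  92
 35 xor 102 =  69
129 xor  33 = 160
241 xor  82 = 163
134 xor 221 =  91
138 xor  49 = 187
 51 xor  92 = 111
207 xor  97 = 174
167 xor 116 = 211

98 d7 6a 42 5c 45 a0 a3 5b bb 6f ae d3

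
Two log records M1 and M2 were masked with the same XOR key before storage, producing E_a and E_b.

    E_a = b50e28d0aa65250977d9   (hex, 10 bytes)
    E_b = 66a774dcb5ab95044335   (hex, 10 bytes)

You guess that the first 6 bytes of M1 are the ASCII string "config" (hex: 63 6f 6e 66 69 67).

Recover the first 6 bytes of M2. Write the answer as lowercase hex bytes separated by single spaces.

First, E_a ⊕ E_b = (M1 ⊕ K) ⊕ (M2 ⊕ K) = M1 ⊕ M2, so the key drops out. Then M2 = (M1 ⊕ M2) ⊕ M1 over the first 6 bytes.
byte 0: (b5 ^ 66) ^ 63 = d3 ^ 63 = b0
byte 1: (0e ^ a7) ^ 6f = a9 ^ 6f = c6
byte 2: (28 ^ 74) ^ 6e = 5c ^ 6e = 32
byte 3: (d0 ^ dc) ^ 66 = 0c ^ 66 = 6a
byte 4: (aa ^ b5) ^ 69 = 1f ^ 69 = 76
byte 5: (65 ^ ab) ^ 67 = ce ^ 67 = a9

b0 c6 32 6a 76 a9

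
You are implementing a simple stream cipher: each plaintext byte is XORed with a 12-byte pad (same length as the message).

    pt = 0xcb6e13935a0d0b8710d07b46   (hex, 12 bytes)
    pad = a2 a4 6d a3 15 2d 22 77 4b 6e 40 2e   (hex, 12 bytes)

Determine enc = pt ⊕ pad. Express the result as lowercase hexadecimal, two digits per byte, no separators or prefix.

XOR is its own inverse, so applying the key byte-wise gives the result directly.
cb XOR a2 = 69
6e XOR a4 = ca
13 XOR 6d = 7e
93 XOR a3 = 30
5a XOR 15 = 4f
0d XOR 2d = 20
0b XOR 22 = 29
87 XOR 77 = f0
10 XOR 4b = 5b
d0 XOR 6e = be
7b XOR 40 = 3b
46 XOR 2e = 68

69ca7e304f2029f05bbe3b68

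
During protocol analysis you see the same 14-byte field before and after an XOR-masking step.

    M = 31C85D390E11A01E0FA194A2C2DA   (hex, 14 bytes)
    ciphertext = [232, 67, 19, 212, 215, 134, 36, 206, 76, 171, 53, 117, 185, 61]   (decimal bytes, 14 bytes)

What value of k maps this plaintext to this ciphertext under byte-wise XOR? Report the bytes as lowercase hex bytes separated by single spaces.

Since ciphertext = M ⊕ k, XORing both sides with M gives k = M ⊕ ciphertext.
byte 0: 00110001 xor 11101000 = 11011001
byte 1: 11001000 xor 01000011 = 10001011
byte 2: 01011101 xor 00010011 = 01001110
byte 3: 00111001 xor 11010100 = 11101101
byte 4: 00001110 xor 11010111 = 11011001
byte 5: 00010001 xor 10000110 = 10010111
byte 6: 10100000 xor 00100100 = 10000100
byte 7: 00011110 xor 11001110 = 11010000
byte 8: 00001111 xor 01001100 = 01000011
byte 9: 10100001 xor 10101011 = 00001010
byte 10: 10010100 xor 00110101 = 10100001
byte 11: 10100010 xor 01110101 = 11010111
byte 12: 11000010 xor 10111001 = 01111011
byte 13: 11011010 xor 00111101 = 11100111

d9 8b 4e ed d9 97 84 d0 43 0a a1 d7 7b e7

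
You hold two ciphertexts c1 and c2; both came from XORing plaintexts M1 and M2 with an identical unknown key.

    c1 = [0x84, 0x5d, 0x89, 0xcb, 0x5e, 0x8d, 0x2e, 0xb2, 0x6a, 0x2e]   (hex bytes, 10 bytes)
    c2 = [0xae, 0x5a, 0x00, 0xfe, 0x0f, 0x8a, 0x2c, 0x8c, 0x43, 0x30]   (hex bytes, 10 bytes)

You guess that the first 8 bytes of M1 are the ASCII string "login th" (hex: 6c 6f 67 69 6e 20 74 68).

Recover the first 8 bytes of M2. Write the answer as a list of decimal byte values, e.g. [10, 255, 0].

First, c1 ⊕ c2 = (M1 ⊕ K) ⊕ (M2 ⊕ K) = M1 ⊕ M2, so the key drops out. Then M2 = (M1 ⊕ M2) ⊕ M1 over the first 8 bytes.
byte 0: (84 XOR ae) XOR 6c = 2a XOR 6c = 46
byte 1: (5d XOR 5a) XOR 6f = 07 XOR 6f = 68
byte 2: (89 XOR 00) XOR 67 = 89 XOR 67 = ee
byte 3: (cb XOR fe) XOR 69 = 35 XOR 69 = 5c
byte 4: (5e XOR 0f) XOR 6e = 51 XOR 6e = 3f
byte 5: (8d XOR 8a) XOR 20 = 07 XOR 20 = 27
byte 6: (2e XOR 2c) XOR 74 = 02 XOR 74 = 76
byte 7: (b2 XOR 8c) XOR 68 = 3e XOR 68 = 56

[70, 104, 238, 92, 63, 39, 118, 86]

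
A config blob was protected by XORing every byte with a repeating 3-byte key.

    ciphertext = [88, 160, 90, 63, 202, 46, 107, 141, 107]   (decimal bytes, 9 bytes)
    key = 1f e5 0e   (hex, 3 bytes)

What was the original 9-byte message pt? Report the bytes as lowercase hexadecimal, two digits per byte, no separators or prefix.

The 3-byte key repeats, so the effective keystream is 1f e5 0e 1f e5 0e 1f e5 0e.
byte 0: 58 ⊕ 1f = 47
byte 1: a0 ⊕ e5 = 45
byte 2: 5a ⊕ 0e = 54
byte 3: 3f ⊕ 1f = 20
byte 4: ca ⊕ e5 = 2f
byte 5: 2e ⊕ 0e = 20
byte 6: 6b ⊕ 1f = 74
byte 7: 8d ⊕ e5 = 68
byte 8: 6b ⊕ 0e = 65

474554202f20746865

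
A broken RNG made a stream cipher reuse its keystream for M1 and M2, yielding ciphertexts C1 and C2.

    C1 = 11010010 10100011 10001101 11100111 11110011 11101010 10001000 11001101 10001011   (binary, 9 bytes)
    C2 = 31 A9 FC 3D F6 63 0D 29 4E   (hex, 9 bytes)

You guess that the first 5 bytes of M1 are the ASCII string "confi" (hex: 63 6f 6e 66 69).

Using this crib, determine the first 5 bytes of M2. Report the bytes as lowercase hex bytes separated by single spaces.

First, C1 ⊕ C2 = (M1 ⊕ K) ⊕ (M2 ⊕ K) = M1 ⊕ M2, so the key drops out. Then M2 = (M1 ⊕ M2) ⊕ M1 over the first 5 bytes.
byte 0: (d2 XOR 31) XOR 63 = e3 XOR 63 = 80
byte 1: (a3 XOR a9) XOR 6f = 0a XOR 6f = 65
byte 2: (8d XOR fc) XOR 6e = 71 XOR 6e = 1f
byte 3: (e7 XOR 3d) XOR 66 = da XOR 66 = bc
byte 4: (f3 XOR f6) XOR 69 = 05 XOR 69 = 6c

80 65 1f bc 6c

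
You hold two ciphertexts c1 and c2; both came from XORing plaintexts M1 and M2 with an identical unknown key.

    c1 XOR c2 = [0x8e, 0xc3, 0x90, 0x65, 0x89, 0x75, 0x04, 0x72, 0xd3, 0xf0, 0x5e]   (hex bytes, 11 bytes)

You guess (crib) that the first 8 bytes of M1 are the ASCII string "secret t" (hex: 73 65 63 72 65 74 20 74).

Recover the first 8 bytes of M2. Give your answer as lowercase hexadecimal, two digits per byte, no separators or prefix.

fda6f317ec012406

Since c1 ⊕ c2 = M1 ⊕ M2, XORing with the guessed M1 bytes yields the corresponding M2 bytes: M2 = (c1 ⊕ c2) ⊕ M1.
8e xor 73 = fd
c3 xor 65 = a6
90 xor 63 = f3
65 xor 72 = 17
89 xor 65 = ec
75 xor 74 = 01
04 xor 20 = 24
72 xor 74 = 06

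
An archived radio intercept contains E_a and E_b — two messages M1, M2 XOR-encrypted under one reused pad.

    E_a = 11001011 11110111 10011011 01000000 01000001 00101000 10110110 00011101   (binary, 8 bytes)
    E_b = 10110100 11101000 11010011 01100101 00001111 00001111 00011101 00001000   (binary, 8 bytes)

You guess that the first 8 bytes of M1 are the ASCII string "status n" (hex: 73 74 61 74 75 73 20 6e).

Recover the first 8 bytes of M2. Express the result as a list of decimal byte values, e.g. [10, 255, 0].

[12, 107, 41, 81, 59, 84, 139, 123]

First, E_a ⊕ E_b = (M1 ⊕ K) ⊕ (M2 ⊕ K) = M1 ⊕ M2, so the key drops out. Then M2 = (M1 ⊕ M2) ⊕ M1 over the first 8 bytes.
byte 0: (cb ⊕ b4) ⊕ 73 = 7f ⊕ 73 = 0c
byte 1: (f7 ⊕ e8) ⊕ 74 = 1f ⊕ 74 = 6b
byte 2: (9b ⊕ d3) ⊕ 61 = 48 ⊕ 61 = 29
byte 3: (40 ⊕ 65) ⊕ 74 = 25 ⊕ 74 = 51
byte 4: (41 ⊕ 0f) ⊕ 75 = 4e ⊕ 75 = 3b
byte 5: (28 ⊕ 0f) ⊕ 73 = 27 ⊕ 73 = 54
byte 6: (b6 ⊕ 1d) ⊕ 20 = ab ⊕ 20 = 8b
byte 7: (1d ⊕ 08) ⊕ 6e = 15 ⊕ 6e = 7b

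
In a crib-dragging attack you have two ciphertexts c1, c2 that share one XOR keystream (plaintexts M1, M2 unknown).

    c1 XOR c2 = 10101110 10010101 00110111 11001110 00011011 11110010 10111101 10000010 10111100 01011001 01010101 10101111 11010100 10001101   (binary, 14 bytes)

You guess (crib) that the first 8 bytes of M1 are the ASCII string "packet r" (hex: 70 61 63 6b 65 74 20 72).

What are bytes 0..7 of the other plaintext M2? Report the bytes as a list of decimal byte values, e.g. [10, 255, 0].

Since c1 ⊕ c2 = M1 ⊕ M2, XORing with the guessed M1 bytes yields the corresponding M2 bytes: M2 = (c1 ⊕ c2) ⊕ M1.
byte 0: 174 XOR 112 = 222
byte 1: 149 XOR  97 = 244
byte 2:  55 XOR  99 =  84
byte 3: 206 XOR 107 = 165
byte 4:  27 XOR 101 = 126
byte 5: 242 XOR 116 = 134
byte 6: 189 XOR  32 = 157
byte 7: 130 XOR 114 = 240

[222, 244, 84, 165, 126, 134, 157, 240]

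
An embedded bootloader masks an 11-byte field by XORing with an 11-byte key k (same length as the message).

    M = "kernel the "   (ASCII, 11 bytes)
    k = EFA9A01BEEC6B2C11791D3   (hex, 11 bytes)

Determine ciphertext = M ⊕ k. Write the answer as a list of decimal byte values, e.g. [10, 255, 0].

01101011 ⊕ 11101111 = 10000100
01100101 ⊕ 10101001 = 11001100
01110010 ⊕ 10100000 = 11010010
01101110 ⊕ 00011011 = 01110101
01100101 ⊕ 11101110 = 10001011
01101100 ⊕ 11000110 = 10101010
00100000 ⊕ 10110010 = 10010010
01110100 ⊕ 11000001 = 10110101
01101000 ⊕ 00010111 = 01111111
01100101 ⊕ 10010001 = 11110100
00100000 ⊕ 11010011 = 11110011

[132, 204, 210, 117, 139, 170, 146, 181, 127, 244, 243]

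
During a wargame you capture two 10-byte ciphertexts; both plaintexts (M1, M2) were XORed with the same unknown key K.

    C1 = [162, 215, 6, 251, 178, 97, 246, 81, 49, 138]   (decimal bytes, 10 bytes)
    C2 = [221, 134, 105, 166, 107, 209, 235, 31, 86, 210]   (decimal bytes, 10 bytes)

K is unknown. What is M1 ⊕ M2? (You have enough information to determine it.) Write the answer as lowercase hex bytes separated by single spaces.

C1 ⊕ C2 = (M1 ⊕ K) ⊕ (M2 ⊕ K) = M1 ⊕ M2 — the shared key cancels under XOR.
a2 ^ dd = 7f
d7 ^ 86 = 51
06 ^ 69 = 6f
fb ^ a6 = 5d
b2 ^ 6b = d9
61 ^ d1 = b0
f6 ^ eb = 1d
51 ^ 1f = 4e
31 ^ 56 = 67
8a ^ d2 = 58

7f 51 6f 5d d9 b0 1d 4e 67 58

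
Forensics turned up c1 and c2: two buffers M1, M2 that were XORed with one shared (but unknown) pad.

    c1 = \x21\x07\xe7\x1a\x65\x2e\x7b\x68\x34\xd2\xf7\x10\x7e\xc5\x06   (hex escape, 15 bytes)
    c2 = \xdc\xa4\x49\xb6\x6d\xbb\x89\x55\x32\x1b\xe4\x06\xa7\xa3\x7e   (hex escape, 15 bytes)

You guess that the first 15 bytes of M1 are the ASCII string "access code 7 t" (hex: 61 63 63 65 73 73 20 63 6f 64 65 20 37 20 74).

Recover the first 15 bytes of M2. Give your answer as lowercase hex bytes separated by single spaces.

First, c1 ⊕ c2 = (M1 ⊕ K) ⊕ (M2 ⊕ K) = M1 ⊕ M2, so the key drops out. Then M2 = (M1 ⊕ M2) ⊕ M1 over the first 15 bytes.
byte 0: (21 XOR dc) XOR 61 = fd XOR 61 = 9c
byte 1: (07 XOR a4) XOR 63 = a3 XOR 63 = c0
byte 2: (e7 XOR 49) XOR 63 = ae XOR 63 = cd
byte 3: (1a XOR b6) XOR 65 = ac XOR 65 = c9
byte 4: (65 XOR 6d) XOR 73 = 08 XOR 73 = 7b
byte 5: (2e XOR bb) XOR 73 = 95 XOR 73 = e6
byte 6: (7b XOR 89) XOR 20 = f2 XOR 20 = d2
byte 7: (68 XOR 55) XOR 63 = 3d XOR 63 = 5e
byte 8: (34 XOR 32) XOR 6f = 06 XOR 6f = 69
byte 9: (d2 XOR 1b) XOR 64 = c9 XOR 64 = ad
byte 10: (f7 XOR e4) XOR 65 = 13 XOR 65 = 76
byte 11: (10 XOR 06) XOR 20 = 16 XOR 20 = 36
byte 12: (7e XOR a7) XOR 37 = d9 XOR 37 = ee
byte 13: (c5 XOR a3) XOR 20 = 66 XOR 20 = 46
byte 14: (06 XOR 7e) XOR 74 = 78 XOR 74 = 0c

9c c0 cd c9 7b e6 d2 5e 69 ad 76 36 ee 46 0c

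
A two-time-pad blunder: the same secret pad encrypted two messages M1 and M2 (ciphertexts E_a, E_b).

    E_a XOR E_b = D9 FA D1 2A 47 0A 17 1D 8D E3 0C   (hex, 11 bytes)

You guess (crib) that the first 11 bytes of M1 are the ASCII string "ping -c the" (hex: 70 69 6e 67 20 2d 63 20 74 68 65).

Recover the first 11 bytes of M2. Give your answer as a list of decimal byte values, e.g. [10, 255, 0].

Since E_a ⊕ E_b = M1 ⊕ M2, XORing with the guessed M1 bytes yields the corresponding M2 bytes: M2 = (E_a ⊕ E_b) ⊕ M1.
11011001 ^ 01110000 = 10101001
11111010 ^ 01101001 = 10010011
11010001 ^ 01101110 = 10111111
00101010 ^ 01100111 = 01001101
01000111 ^ 00100000 = 01100111
00001010 ^ 00101101 = 00100111
00010111 ^ 01100011 = 01110100
00011101 ^ 00100000 = 00111101
10001101 ^ 01110100 = 11111001
11100011 ^ 01101000 = 10001011
00001100 ^ 01100101 = 01101001

[169, 147, 191, 77, 103, 39, 116, 61, 249, 139, 105]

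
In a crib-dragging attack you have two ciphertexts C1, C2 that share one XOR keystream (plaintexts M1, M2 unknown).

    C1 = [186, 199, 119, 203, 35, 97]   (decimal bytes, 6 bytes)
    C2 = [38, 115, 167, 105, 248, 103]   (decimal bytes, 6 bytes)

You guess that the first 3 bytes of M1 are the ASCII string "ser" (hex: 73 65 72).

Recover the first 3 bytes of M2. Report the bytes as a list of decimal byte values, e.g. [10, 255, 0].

First, C1 ⊕ C2 = (M1 ⊕ K) ⊕ (M2 ⊕ K) = M1 ⊕ M2, so the key drops out. Then M2 = (M1 ⊕ M2) ⊕ M1 over the first 3 bytes.
byte 0: (ba XOR 26) XOR 73 = 9c XOR 73 = ef
byte 1: (c7 XOR 73) XOR 65 = b4 XOR 65 = d1
byte 2: (77 XOR a7) XOR 72 = d0 XOR 72 = a2

[239, 209, 162]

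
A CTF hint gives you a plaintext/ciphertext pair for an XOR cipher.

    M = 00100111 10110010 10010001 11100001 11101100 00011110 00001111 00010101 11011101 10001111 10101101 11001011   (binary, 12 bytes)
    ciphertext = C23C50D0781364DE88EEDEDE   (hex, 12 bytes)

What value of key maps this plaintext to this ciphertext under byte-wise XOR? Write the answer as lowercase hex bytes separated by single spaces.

e5 8e c1 31 94 0d 6b cb 55 61 73 15

Since ciphertext = M ⊕ key, XORing both sides with M gives key = M ⊕ ciphertext.
27 ⊕ c2 = e5
b2 ⊕ 3c = 8e
91 ⊕ 50 = c1
e1 ⊕ d0 = 31
ec ⊕ 78 = 94
1e ⊕ 13 = 0d
0f ⊕ 64 = 6b
15 ⊕ de = cb
dd ⊕ 88 = 55
8f ⊕ ee = 61
ad ⊕ de = 73
cb ⊕ de = 15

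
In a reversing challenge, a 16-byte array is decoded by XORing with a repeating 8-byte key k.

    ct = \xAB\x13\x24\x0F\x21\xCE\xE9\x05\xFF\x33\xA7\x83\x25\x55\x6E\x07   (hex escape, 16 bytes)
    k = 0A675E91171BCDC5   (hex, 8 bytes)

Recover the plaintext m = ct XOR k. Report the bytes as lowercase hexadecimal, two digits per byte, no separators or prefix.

a1747a9e36d524c0f554f912324ea3c2

The 8-byte key repeats, so the effective keystream is 0a 67 5e 91 17 1b cd c5 0a 67 5e 91 17 1b cd c5.
byte 0: ab ^ 0a = a1
byte 1: 13 ^ 67 = 74
byte 2: 24 ^ 5e = 7a
byte 3: 0f ^ 91 = 9e
byte 4: 21 ^ 17 = 36
byte 5: ce ^ 1b = d5
byte 6: e9 ^ cd = 24
byte 7: 05 ^ c5 = c0
byte 8: ff ^ 0a = f5
byte 9: 33 ^ 67 = 54
byte 10: a7 ^ 5e = f9
byte 11: 83 ^ 91 = 12
byte 12: 25 ^ 17 = 32
byte 13: 55 ^ 1b = 4e
byte 14: 6e ^ cd = a3
byte 15: 07 ^ c5 = c2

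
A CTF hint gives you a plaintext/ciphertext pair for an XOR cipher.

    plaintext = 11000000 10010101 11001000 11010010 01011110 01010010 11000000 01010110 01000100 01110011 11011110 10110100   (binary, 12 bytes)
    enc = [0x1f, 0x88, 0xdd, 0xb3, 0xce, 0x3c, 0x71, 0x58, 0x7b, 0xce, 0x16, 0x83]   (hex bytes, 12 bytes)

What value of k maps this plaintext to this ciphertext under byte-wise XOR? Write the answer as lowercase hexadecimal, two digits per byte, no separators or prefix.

df1d1561906eb10e3fbdc837

Since enc = plaintext ⊕ k, XORing both sides with plaintext gives k = plaintext ⊕ enc.
byte 0: c0 xor 1f = df
byte 1: 95 xor 88 = 1d
byte 2: c8 xor dd = 15
byte 3: d2 xor b3 = 61
byte 4: 5e xor ce = 90
byte 5: 52 xor 3c = 6e
byte 6: c0 xor 71 = b1
byte 7: 56 xor 58 = 0e
byte 8: 44 xor 7b = 3f
byte 9: 73 xor ce = bd
byte 10: de xor 16 = c8
byte 11: b4 xor 83 = 37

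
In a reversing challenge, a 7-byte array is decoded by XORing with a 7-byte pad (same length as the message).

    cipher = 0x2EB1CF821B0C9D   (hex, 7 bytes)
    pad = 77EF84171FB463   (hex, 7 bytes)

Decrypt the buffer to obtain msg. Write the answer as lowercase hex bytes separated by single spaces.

59 5e 4b 95 04 b8 fe

byte 0: 00101110 XOR 01110111 = 01011001
byte 1: 10110001 XOR 11101111 = 01011110
byte 2: 11001111 XOR 10000100 = 01001011
byte 3: 10000010 XOR 00010111 = 10010101
byte 4: 00011011 XOR 00011111 = 00000100
byte 5: 00001100 XOR 10110100 = 10111000
byte 6: 10011101 XOR 01100011 = 11111110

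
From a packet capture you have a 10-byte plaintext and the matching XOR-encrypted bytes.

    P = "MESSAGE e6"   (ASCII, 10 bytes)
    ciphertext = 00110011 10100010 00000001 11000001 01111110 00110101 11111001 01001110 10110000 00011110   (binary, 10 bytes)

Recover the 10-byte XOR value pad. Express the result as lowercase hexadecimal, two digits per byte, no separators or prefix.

Since ciphertext = P ⊕ pad, XORing both sides with P gives pad = P ⊕ ciphertext.
byte 0: 4d xor 33 = 7e
byte 1: 45 xor a2 = e7
byte 2: 53 xor 01 = 52
byte 3: 53 xor c1 = 92
byte 4: 41 xor 7e = 3f
byte 5: 47 xor 35 = 72
byte 6: 45 xor f9 = bc
byte 7: 20 xor 4e = 6e
byte 8: 65 xor b0 = d5
byte 9: 36 xor 1e = 28

7ee752923f72bc6ed528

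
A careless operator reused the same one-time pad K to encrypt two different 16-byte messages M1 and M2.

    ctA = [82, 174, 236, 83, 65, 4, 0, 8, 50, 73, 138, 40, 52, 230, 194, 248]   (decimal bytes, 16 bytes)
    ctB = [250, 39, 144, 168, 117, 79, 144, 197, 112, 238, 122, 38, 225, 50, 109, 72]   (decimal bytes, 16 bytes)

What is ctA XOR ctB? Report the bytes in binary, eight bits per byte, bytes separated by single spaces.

10101000 10001001 01111100 11111011 00110100 01001011 10010000 11001101 01000010 10100111 11110000 00001110 11010101 11010100 10101111 10110000

ctA ⊕ ctB = (M1 ⊕ K) ⊕ (M2 ⊕ K) = M1 ⊕ M2 — the shared key cancels under XOR.
byte 0: 52 ⊕ fa = a8
byte 1: ae ⊕ 27 = 89
byte 2: ec ⊕ 90 = 7c
byte 3: 53 ⊕ a8 = fb
byte 4: 41 ⊕ 75 = 34
byte 5: 04 ⊕ 4f = 4b
byte 6: 00 ⊕ 90 = 90
byte 7: 08 ⊕ c5 = cd
byte 8: 32 ⊕ 70 = 42
byte 9: 49 ⊕ ee = a7
byte 10: 8a ⊕ 7a = f0
byte 11: 28 ⊕ 26 = 0e
byte 12: 34 ⊕ e1 = d5
byte 13: e6 ⊕ 32 = d4
byte 14: c2 ⊕ 6d = af
byte 15: f8 ⊕ 48 = b0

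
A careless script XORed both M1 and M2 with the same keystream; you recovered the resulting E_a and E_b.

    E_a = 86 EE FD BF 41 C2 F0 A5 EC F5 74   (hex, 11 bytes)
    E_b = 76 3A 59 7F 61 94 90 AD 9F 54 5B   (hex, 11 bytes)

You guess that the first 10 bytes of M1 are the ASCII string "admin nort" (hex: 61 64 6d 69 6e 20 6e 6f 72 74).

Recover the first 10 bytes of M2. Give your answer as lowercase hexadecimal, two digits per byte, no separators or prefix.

91b0c9a94e760e6701d5

First, E_a ⊕ E_b = (M1 ⊕ K) ⊕ (M2 ⊕ K) = M1 ⊕ M2, so the key drops out. Then M2 = (M1 ⊕ M2) ⊕ M1 over the first 10 bytes.
byte 0: (86 xor 76) xor 61 = f0 xor 61 = 91
byte 1: (ee xor 3a) xor 64 = d4 xor 64 = b0
byte 2: (fd xor 59) xor 6d = a4 xor 6d = c9
byte 3: (bf xor 7f) xor 69 = c0 xor 69 = a9
byte 4: (41 xor 61) xor 6e = 20 xor 6e = 4e
byte 5: (c2 xor 94) xor 20 = 56 xor 20 = 76
byte 6: (f0 xor 90) xor 6e = 60 xor 6e = 0e
byte 7: (a5 xor ad) xor 6f = 08 xor 6f = 67
byte 8: (ec xor 9f) xor 72 = 73 xor 72 = 01
byte 9: (f5 xor 54) xor 74 = a1 xor 74 = d5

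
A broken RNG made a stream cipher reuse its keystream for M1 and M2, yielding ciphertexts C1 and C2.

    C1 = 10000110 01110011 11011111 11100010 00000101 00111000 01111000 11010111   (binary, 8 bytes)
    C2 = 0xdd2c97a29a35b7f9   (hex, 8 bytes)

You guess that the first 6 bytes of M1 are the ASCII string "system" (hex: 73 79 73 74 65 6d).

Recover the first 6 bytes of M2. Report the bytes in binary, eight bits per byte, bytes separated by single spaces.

00101000 00100110 00111011 00110100 11111010 01100000

First, C1 ⊕ C2 = (M1 ⊕ K) ⊕ (M2 ⊕ K) = M1 ⊕ M2, so the key drops out. Then M2 = (M1 ⊕ M2) ⊕ M1 over the first 6 bytes.
byte 0: (86 xor dd) xor 73 = 5b xor 73 = 28
byte 1: (73 xor 2c) xor 79 = 5f xor 79 = 26
byte 2: (df xor 97) xor 73 = 48 xor 73 = 3b
byte 3: (e2 xor a2) xor 74 = 40 xor 74 = 34
byte 4: (05 xor 9a) xor 65 = 9f xor 65 = fa
byte 5: (38 xor 35) xor 6d = 0d xor 6d = 60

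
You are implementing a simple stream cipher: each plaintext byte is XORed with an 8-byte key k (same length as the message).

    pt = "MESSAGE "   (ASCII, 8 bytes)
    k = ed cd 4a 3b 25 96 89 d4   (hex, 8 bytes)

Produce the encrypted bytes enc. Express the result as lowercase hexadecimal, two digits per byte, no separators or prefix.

a088196864d1ccf4

XOR is its own inverse, so applying the key byte-wise gives the result directly.
 77 xor 237 = 160
 69 xor 205 = 136
 83 xor  74 =  25
 83 xor  59 = 104
 65 xor  37 = 100
 71 xor 150 = 209
 69 xor 137 = 204
 32 xor 212 = 244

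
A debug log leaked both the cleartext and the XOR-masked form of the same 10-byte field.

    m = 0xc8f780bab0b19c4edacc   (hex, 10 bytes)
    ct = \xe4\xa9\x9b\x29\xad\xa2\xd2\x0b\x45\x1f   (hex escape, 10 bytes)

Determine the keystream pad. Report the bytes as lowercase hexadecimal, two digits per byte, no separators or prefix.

2c5e1b931d134e459fd3

Since ct = m ⊕ pad, XORing both sides with m gives pad = m ⊕ ct.
byte 0: c8 XOR e4 = 2c
byte 1: f7 XOR a9 = 5e
byte 2: 80 XOR 9b = 1b
byte 3: ba XOR 29 = 93
byte 4: b0 XOR ad = 1d
byte 5: b1 XOR a2 = 13
byte 6: 9c XOR d2 = 4e
byte 7: 4e XOR 0b = 45
byte 8: da XOR 45 = 9f
byte 9: cc XOR 1f = d3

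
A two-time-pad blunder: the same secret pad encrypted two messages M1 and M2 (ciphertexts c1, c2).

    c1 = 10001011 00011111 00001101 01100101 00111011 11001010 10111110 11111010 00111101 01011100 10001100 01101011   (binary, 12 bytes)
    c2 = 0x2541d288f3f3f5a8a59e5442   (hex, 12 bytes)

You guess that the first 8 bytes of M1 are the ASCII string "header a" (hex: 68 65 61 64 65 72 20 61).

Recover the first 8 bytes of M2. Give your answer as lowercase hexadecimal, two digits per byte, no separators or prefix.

c63bbe89ad4b6b33

First, c1 ⊕ c2 = (M1 ⊕ K) ⊕ (M2 ⊕ K) = M1 ⊕ M2, so the key drops out. Then M2 = (M1 ⊕ M2) ⊕ M1 over the first 8 bytes.
byte 0: (8b ^ 25) ^ 68 = ae ^ 68 = c6
byte 1: (1f ^ 41) ^ 65 = 5e ^ 65 = 3b
byte 2: (0d ^ d2) ^ 61 = df ^ 61 = be
byte 3: (65 ^ 88) ^ 64 = ed ^ 64 = 89
byte 4: (3b ^ f3) ^ 65 = c8 ^ 65 = ad
byte 5: (ca ^ f3) ^ 72 = 39 ^ 72 = 4b
byte 6: (be ^ f5) ^ 20 = 4b ^ 20 = 6b
byte 7: (fa ^ a8) ^ 61 = 52 ^ 61 = 33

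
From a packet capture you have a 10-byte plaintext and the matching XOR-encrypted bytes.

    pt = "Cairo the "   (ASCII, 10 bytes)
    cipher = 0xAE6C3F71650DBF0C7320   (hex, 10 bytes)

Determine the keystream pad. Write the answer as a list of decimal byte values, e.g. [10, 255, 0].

Since cipher = pt ⊕ pad, XORing both sides with pt gives pad = pt ⊕ cipher.
byte 0:  67 XOR 174 = 237
byte 1:  97 XOR 108 =  13
byte 2: 105 XOR  63 =  86
byte 3: 114 XOR 113 =   3
byte 4: 111 XOR 101 =  10
byte 5:  32 XOR  13 =  45
byte 6: 116 XOR 191 = 203
byte 7: 104 XOR  12 = 100
byte 8: 101 XOR 115 =  22
byte 9:  32 XOR  32 =   0

[237, 13, 86, 3, 10, 45, 203, 100, 22, 0]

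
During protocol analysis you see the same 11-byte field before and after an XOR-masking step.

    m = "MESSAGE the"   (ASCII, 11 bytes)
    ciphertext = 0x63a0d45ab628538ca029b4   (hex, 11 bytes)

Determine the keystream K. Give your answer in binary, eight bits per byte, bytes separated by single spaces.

Since ciphertext = m ⊕ K, XORing both sides with m gives K = m ⊕ ciphertext.
byte 0: 4d ⊕ 63 = 2e
byte 1: 45 ⊕ a0 = e5
byte 2: 53 ⊕ d4 = 87
byte 3: 53 ⊕ 5a = 09
byte 4: 41 ⊕ b6 = f7
byte 5: 47 ⊕ 28 = 6f
byte 6: 45 ⊕ 53 = 16
byte 7: 20 ⊕ 8c = ac
byte 8: 74 ⊕ a0 = d4
byte 9: 68 ⊕ 29 = 41
byte 10: 65 ⊕ b4 = d1

00101110 11100101 10000111 00001001 11110111 01101111 00010110 10101100 11010100 01000001 11010001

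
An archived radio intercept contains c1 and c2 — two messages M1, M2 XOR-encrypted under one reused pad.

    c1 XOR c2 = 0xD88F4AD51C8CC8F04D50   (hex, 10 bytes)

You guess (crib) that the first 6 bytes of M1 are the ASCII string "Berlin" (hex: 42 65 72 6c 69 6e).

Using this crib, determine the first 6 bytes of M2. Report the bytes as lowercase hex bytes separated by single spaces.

9a ea 38 b9 75 e2

Since c1 ⊕ c2 = M1 ⊕ M2, XORing with the guessed M1 bytes yields the corresponding M2 bytes: M2 = (c1 ⊕ c2) ⊕ M1.
d8 ⊕ 42 = 9a
8f ⊕ 65 = ea
4a ⊕ 72 = 38
d5 ⊕ 6c = b9
1c ⊕ 69 = 75
8c ⊕ 6e = e2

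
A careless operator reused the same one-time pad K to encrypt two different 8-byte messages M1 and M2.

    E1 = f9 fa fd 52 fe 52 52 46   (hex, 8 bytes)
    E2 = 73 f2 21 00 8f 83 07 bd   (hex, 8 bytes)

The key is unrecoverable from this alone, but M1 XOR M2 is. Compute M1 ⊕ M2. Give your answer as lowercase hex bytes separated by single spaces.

E1 ⊕ E2 = (M1 ⊕ K) ⊕ (M2 ⊕ K) = M1 ⊕ M2 — the shared key cancels under XOR.
f9 XOR 73 = 8a
fa XOR f2 = 08
fd XOR 21 = dc
52 XOR 00 = 52
fe XOR 8f = 71
52 XOR 83 = d1
52 XOR 07 = 55
46 XOR bd = fb

8a 08 dc 52 71 d1 55 fb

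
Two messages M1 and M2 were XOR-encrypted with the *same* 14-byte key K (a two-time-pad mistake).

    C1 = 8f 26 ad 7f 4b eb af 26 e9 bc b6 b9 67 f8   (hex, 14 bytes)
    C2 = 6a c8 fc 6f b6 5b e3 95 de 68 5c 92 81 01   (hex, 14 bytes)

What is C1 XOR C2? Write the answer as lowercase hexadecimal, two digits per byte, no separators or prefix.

C1 ⊕ C2 = (M1 ⊕ K) ⊕ (M2 ⊕ K) = M1 ⊕ M2 — the shared key cancels under XOR.
8f ^ 6a = e5
26 ^ c8 = ee
ad ^ fc = 51
7f ^ 6f = 10
4b ^ b6 = fd
eb ^ 5b = b0
af ^ e3 = 4c
26 ^ 95 = b3
e9 ^ de = 37
bc ^ 68 = d4
b6 ^ 5c = ea
b9 ^ 92 = 2b
67 ^ 81 = e6
f8 ^ 01 = f9

e5ee5110fdb04cb337d4ea2be6f9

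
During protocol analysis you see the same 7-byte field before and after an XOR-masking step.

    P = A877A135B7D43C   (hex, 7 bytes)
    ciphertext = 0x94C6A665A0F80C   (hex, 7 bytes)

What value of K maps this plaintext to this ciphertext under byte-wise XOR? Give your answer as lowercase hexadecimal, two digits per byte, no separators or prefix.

3cb10750172c30

Since ciphertext = P ⊕ K, XORing both sides with P gives K = P ⊕ ciphertext.
byte 0: 10101000 ⊕ 10010100 = 00111100
byte 1: 01110111 ⊕ 11000110 = 10110001
byte 2: 10100001 ⊕ 10100110 = 00000111
byte 3: 00110101 ⊕ 01100101 = 01010000
byte 4: 10110111 ⊕ 10100000 = 00010111
byte 5: 11010100 ⊕ 11111000 = 00101100
byte 6: 00111100 ⊕ 00001100 = 00110000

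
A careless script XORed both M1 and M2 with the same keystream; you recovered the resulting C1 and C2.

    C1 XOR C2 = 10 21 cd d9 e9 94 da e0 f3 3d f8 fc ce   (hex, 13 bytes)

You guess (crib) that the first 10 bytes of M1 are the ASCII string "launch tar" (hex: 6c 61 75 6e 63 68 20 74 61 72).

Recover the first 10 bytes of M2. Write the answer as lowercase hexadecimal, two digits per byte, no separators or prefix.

Since C1 ⊕ C2 = M1 ⊕ M2, XORing with the guessed M1 bytes yields the corresponding M2 bytes: M2 = (C1 ⊕ C2) ⊕ M1.
10 XOR 6c = 7c
21 XOR 61 = 40
cd XOR 75 = b8
d9 XOR 6e = b7
e9 XOR 63 = 8a
94 XOR 68 = fc
da XOR 20 = fa
e0 XOR 74 = 94
f3 XOR 61 = 92
3d XOR 72 = 4f

7c40b8b78afcfa94924f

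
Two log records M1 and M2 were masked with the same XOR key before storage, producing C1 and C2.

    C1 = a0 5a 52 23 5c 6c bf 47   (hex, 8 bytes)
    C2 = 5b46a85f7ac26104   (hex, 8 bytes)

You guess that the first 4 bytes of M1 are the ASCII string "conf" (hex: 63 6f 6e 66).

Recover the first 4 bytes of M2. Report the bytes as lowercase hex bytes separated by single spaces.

First, C1 ⊕ C2 = (M1 ⊕ K) ⊕ (M2 ⊕ K) = M1 ⊕ M2, so the key drops out. Then M2 = (M1 ⊕ M2) ⊕ M1 over the first 4 bytes.
byte 0: (a0 XOR 5b) XOR 63 = fb XOR 63 = 98
byte 1: (5a XOR 46) XOR 6f = 1c XOR 6f = 73
byte 2: (52 XOR a8) XOR 6e = fa XOR 6e = 94
byte 3: (23 XOR 5f) XOR 66 = 7c XOR 66 = 1a

98 73 94 1a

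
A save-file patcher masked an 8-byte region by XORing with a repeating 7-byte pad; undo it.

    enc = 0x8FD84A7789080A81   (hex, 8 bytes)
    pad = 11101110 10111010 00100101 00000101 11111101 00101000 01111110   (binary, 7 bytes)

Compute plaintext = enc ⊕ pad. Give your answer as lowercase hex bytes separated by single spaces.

61 62 6f 72 74 20 74 6f

The 7-byte key repeats, so the effective keystream is ee ba 25 05 fd 28 7e ee.
byte 0: 8f XOR ee = 61
byte 1: d8 XOR ba = 62
byte 2: 4a XOR 25 = 6f
byte 3: 77 XOR 05 = 72
byte 4: 89 XOR fd = 74
byte 5: 08 XOR 28 = 20
byte 6: 0a XOR 7e = 74
byte 7: 81 XOR ee = 6f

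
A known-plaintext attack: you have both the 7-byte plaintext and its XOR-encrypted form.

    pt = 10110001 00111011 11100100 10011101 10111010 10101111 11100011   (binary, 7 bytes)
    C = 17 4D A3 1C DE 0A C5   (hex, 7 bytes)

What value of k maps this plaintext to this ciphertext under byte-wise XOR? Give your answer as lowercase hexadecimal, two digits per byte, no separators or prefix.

a676478164a526

Since C = pt ⊕ k, XORing both sides with pt gives k = pt ⊕ C.
177 xor  23 = 166
 59 xor  77 = 118
228 xor 163 =  71
157 xor  28 = 129
186 xor 222 = 100
175 xor  10 = 165
227 xor 197 =  38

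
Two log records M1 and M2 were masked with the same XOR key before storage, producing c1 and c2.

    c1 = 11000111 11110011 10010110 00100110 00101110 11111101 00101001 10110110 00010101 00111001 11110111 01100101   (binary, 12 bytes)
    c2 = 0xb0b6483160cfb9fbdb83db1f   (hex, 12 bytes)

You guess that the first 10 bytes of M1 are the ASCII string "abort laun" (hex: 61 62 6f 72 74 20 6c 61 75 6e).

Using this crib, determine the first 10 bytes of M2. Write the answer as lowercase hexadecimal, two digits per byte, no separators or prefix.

First, c1 ⊕ c2 = (M1 ⊕ K) ⊕ (M2 ⊕ K) = M1 ⊕ M2, so the key drops out. Then M2 = (M1 ⊕ M2) ⊕ M1 over the first 10 bytes.
byte 0: (c7 ^ b0) ^ 61 = 77 ^ 61 = 16
byte 1: (f3 ^ b6) ^ 62 = 45 ^ 62 = 27
byte 2: (96 ^ 48) ^ 6f = de ^ 6f = b1
byte 3: (26 ^ 31) ^ 72 = 17 ^ 72 = 65
byte 4: (2e ^ 60) ^ 74 = 4e ^ 74 = 3a
byte 5: (fd ^ cf) ^ 20 = 32 ^ 20 = 12
byte 6: (29 ^ b9) ^ 6c = 90 ^ 6c = fc
byte 7: (b6 ^ fb) ^ 61 = 4d ^ 61 = 2c
byte 8: (15 ^ db) ^ 75 = ce ^ 75 = bb
byte 9: (39 ^ 83) ^ 6e = ba ^ 6e = d4

1627b1653a12fc2cbbd4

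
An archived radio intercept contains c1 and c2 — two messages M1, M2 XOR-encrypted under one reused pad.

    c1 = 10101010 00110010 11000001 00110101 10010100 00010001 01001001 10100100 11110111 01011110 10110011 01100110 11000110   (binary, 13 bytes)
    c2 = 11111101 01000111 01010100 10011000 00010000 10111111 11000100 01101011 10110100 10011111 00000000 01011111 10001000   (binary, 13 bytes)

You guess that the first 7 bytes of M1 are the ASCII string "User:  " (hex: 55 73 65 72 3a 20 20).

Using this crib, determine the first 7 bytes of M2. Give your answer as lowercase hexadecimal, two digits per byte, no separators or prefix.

0206f0dfbe8ead

First, c1 ⊕ c2 = (M1 ⊕ K) ⊕ (M2 ⊕ K) = M1 ⊕ M2, so the key drops out. Then M2 = (M1 ⊕ M2) ⊕ M1 over the first 7 bytes.
byte 0: (aa ⊕ fd) ⊕ 55 = 57 ⊕ 55 = 02
byte 1: (32 ⊕ 47) ⊕ 73 = 75 ⊕ 73 = 06
byte 2: (c1 ⊕ 54) ⊕ 65 = 95 ⊕ 65 = f0
byte 3: (35 ⊕ 98) ⊕ 72 = ad ⊕ 72 = df
byte 4: (94 ⊕ 10) ⊕ 3a = 84 ⊕ 3a = be
byte 5: (11 ⊕ bf) ⊕ 20 = ae ⊕ 20 = 8e
byte 6: (49 ⊕ c4) ⊕ 20 = 8d ⊕ 20 = ad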